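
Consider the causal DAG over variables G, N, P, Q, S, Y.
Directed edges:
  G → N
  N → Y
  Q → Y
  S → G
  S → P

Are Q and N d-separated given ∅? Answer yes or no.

Bayes-Ball from Q | ∅ reaches {Y}.
N ∉ reach(Q|∅) ⇒ Q ⊥ N | ∅.

Yes — Q ⊥ N | ∅.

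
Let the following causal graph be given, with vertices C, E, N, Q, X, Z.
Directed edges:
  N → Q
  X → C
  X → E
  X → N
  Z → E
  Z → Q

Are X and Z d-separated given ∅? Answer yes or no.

Yes — X ⊥ Z | ∅.

Bayes-Ball from X | ∅ reaches {C,E,N,Q}.
Z ∉ reach(X|∅) ⇒ X ⊥ Z | ∅.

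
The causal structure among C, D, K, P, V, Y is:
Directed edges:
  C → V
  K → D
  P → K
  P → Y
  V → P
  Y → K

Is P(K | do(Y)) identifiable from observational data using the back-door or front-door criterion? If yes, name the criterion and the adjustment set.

P(K|do(Y)): backdoor, adjust for {P}.

desc(Y)\{Y}={D,K}; candidates ⊆ {C,P,V}.
size 0: {}; under {} Y still reaches {C,D,K,P,V} ∋ K.
{P}: Y⊥K given {P} in G with Y→· removed — back-door holds.
P(K|do(Y)) = Σ_{P} P(K|Y,P)·P(P).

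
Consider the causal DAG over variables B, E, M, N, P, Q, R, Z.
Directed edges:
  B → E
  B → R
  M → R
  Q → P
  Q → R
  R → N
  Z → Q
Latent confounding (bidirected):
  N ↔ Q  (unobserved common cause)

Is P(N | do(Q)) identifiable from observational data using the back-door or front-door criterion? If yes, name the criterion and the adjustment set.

desc(Q)\{Q}={N,P,R}; candidates ⊆ {B,E,M,Z}.
Q↔N: latent back-door arc(s) into Q.
size 0: {}; under {} Q still reaches {N,Z} ∋ N.
size 1: {B}, {E}, {M} …(+1); under {B} Q still reaches {N,Z} ∋ N.
size 2: {B,E}, {B,M}, {B,Z} …(+3); under {B,E} Q still reaches {N,Z} ∋ N.
Q↔N cannot be blocked by any observed set — no back-door set.
{R}: (i) intercepts every directed Q→N path; (ii) no back-door Q→{R}; (iii) {Q} blocks every back-door {R}→N. Front-door holds.
P(N|do(Q)) = Σ_{R} P(R|Q) Σ_{Q'} P(N|R,Q')P(Q').

P(N|do(Q)): frontdoor, adjust for {R}.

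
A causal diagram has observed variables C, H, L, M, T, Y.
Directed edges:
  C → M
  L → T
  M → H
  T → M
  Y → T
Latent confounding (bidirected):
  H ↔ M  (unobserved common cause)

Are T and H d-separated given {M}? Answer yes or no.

No — T and H are d-connected given {M}.

Bayes-Ball from T | {M} reaches {C,H,L,Y}.
H ∈ reach(T|{M}) ⇒ T ⊥̸ H | {M}.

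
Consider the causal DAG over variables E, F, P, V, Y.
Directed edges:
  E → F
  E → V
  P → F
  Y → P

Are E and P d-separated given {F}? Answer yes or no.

Bayes-Ball from E | {F} reaches {P,V,Y}.
P ∈ reach(E|{F}) ⇒ E ⊥̸ P | {F}.

No — E and P are d-connected given {F}.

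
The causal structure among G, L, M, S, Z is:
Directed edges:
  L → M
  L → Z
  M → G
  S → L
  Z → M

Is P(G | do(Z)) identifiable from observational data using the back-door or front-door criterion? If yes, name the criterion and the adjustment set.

P(G|do(Z)): backdoor, adjust for {L}.

desc(Z)\{Z}={G,M}; candidates ⊆ {L,S}.
size 0: {}; under {} Z still reaches {G,L,M,S} ∋ G.
{L}: Z⊥G given {L} in G with Z→· removed — back-door holds.
P(G|do(Z)) = Σ_{L} P(G|Z,L)·P(L).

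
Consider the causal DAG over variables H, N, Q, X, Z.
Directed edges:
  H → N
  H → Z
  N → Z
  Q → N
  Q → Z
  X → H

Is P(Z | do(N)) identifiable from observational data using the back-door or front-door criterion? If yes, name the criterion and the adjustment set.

P(Z|do(N)): backdoor, adjust for {H, Q}.

desc(N)\{N}={Z}; candidates ⊆ {H,Q,X}.
size 0: {}; under {} N still reaches {H,Q,X,Z} ∋ Z.
size 1: {H}, {Q}, {X}; under {H} N still reaches {Q,Z} ∋ Z.
{H,Q}: N⊥Z given {H,Q} in G with N→· removed — back-door holds.
P(Z|do(N)) = Σ_{H,Q} P(Z|N,H,Q)·P(H,Q).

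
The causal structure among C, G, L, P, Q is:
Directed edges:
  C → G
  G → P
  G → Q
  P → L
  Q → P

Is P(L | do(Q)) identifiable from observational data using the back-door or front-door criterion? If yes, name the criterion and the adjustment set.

P(L|do(Q)): backdoor, adjust for {G}.

desc(Q)\{Q}={L,P}; candidates ⊆ {C,G}.
size 0: {}; under {} Q still reaches {C,G,L,P} ∋ L.
{G}: Q⊥L given {G} in G with Q→· removed — back-door holds.
P(L|do(Q)) = Σ_{G} P(L|Q,G)·P(G).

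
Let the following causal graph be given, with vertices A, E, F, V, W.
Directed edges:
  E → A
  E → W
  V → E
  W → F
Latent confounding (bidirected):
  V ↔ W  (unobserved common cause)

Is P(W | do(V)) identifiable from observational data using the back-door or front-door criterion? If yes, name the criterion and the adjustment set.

desc(V)\{V}={A,E,F,W}; candidates ⊆ {—}.
V↔W: latent back-door arc(s) into V.
size 0: {}; under {} V still reaches {F,W} ∋ W.
V↔W cannot be blocked by any observed set — no back-door set.
{E}: (i) intercepts every directed V→W path; (ii) no back-door V→{E}; (iii) {V} blocks every back-door {E}→W. Front-door holds.
P(W|do(V)) = Σ_{E} P(E|V) Σ_{V'} P(W|E,V')P(V').

P(W|do(V)): frontdoor, adjust for {E}.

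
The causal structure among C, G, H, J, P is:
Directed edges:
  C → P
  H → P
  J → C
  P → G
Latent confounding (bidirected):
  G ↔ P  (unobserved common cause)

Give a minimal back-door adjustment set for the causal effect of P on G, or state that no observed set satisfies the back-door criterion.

desc(P)\{P}={G}; candidates ⊆ {C,H,J}.
P↔G: latent back-door arc(s) into P.
size 0: {}; under {} P still reaches {C,G,H,J} ∋ G.
size 1: {C}, {H}, {J}; under {C} P still reaches {G,H} ∋ G.
size 2: {C,H}, {C,J}, {H,J}; under {C,H} P still reaches {G} ∋ G.
P↔G cannot be blocked by any observed set — no back-door set.

P→G: no observed back-door set.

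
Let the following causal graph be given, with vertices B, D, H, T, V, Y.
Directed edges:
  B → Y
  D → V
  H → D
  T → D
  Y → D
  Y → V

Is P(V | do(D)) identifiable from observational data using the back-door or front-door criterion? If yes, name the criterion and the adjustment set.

P(V|do(D)): backdoor, adjust for {Y}.

desc(D)\{D}={V}; candidates ⊆ {B,H,T,Y}.
size 0: {}; under {} D still reaches {B,H,T,V,Y} ∋ V.
{Y}: D⊥V given {Y} in G with D→· removed — back-door holds.
P(V|do(D)) = Σ_{Y} P(V|D,Y)·P(Y).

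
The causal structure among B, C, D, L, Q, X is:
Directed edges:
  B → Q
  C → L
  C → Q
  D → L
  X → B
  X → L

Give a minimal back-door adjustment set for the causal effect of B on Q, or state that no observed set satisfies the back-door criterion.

desc(B)\{B}={Q}; candidates ⊆ {C,D,L,X}.
∅: B⊥Q given ∅ in G with B→· removed — back-door holds.

B→Q: minimal back-door set ∅.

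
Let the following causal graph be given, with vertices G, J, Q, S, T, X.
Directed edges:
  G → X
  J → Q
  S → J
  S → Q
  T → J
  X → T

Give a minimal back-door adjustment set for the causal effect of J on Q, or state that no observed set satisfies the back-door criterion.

J→Q: minimal back-door set {S}.

desc(J)\{J}={Q}; candidates ⊆ {G,S,T,X}.
size 0: {}; under {} J still reaches {G,Q,S,T,X} ∋ Q.
{S}: J⊥Q given {S} in G with J→· removed — back-door holds.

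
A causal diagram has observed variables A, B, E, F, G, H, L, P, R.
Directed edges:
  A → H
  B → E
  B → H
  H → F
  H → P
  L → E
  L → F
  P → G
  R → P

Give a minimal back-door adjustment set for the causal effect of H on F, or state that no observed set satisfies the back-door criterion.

H→F: minimal back-door set ∅.

desc(H)\{H}={F,G,P}; candidates ⊆ {A,B,E,L,R}.
∅: H⊥F given ∅ in G with H→· removed — back-door holds.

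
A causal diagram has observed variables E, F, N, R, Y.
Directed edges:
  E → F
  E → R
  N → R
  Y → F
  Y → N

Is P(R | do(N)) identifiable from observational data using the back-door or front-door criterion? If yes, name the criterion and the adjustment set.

desc(N)\{N}={R}; candidates ⊆ {E,F,Y}.
∅: N⊥R given ∅ in G with N→· removed — back-door holds.
P(R|do(N)) = P(R|N) — no adjustment needed.

P(R|do(N)): backdoor, adjust for ∅.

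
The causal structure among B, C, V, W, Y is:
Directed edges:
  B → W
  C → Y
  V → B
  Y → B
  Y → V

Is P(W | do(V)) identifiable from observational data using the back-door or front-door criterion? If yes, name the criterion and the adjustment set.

desc(V)\{V}={B,W}; candidates ⊆ {C,Y}.
size 0: {}; under {} V still reaches {B,C,W,Y} ∋ W.
{Y}: V⊥W given {Y} in G with V→· removed — back-door holds.
P(W|do(V)) = Σ_{Y} P(W|V,Y)·P(Y).

P(W|do(V)): backdoor, adjust for {Y}.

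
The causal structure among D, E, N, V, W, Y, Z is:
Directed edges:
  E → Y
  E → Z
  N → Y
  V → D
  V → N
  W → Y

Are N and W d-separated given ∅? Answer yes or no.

Bayes-Ball from N | ∅ reaches {D,V,Y}.
W ∉ reach(N|∅) ⇒ N ⊥ W | ∅.

Yes — N ⊥ W | ∅.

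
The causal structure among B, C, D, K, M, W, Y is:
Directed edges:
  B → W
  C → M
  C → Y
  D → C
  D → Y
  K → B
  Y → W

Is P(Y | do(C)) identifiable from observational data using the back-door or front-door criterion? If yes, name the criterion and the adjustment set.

desc(C)\{C}={M,W,Y}; candidates ⊆ {B,D,K}.
size 0: {}; under {} C still reaches {D,W,Y} ∋ Y.
{D}: C⊥Y given {D} in G with C→· removed — back-door holds.
P(Y|do(C)) = Σ_{D} P(Y|C,D)·P(D).

P(Y|do(C)): backdoor, adjust for {D}.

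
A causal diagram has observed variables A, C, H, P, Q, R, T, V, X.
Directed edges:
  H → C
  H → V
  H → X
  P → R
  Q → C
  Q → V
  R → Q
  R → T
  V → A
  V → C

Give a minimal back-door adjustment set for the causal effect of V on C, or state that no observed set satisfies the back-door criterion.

V→C: minimal back-door set {H, Q}.

desc(V)\{V}={A,C}; candidates ⊆ {H,P,Q,R,T,X}.
size 0: {}; under {} V still reaches {C,H,P,Q,R,T,X} ∋ C.
size 1: {H}, {P}, {Q} …(+3); under {H} V still reaches {C,P,Q,R,T} ∋ C.
{H,Q}: V⊥C given {H,Q} in G with V→· removed — back-door holds.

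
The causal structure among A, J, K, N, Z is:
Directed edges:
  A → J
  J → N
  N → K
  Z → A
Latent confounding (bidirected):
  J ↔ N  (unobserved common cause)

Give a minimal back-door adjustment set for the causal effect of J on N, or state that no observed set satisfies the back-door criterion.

desc(J)\{J}={K,N}; candidates ⊆ {A,Z}.
J↔N: latent back-door arc(s) into J.
size 0: {}; under {} J still reaches {A,K,N,Z} ∋ N.
size 1: {A}, {Z}; under {A} J still reaches {K,N} ∋ N.
size 2: {A,Z}; under {A,Z} J still reaches {K,N} ∋ N.
J↔N cannot be blocked by any observed set — no back-door set.

J→N: no observed back-door set.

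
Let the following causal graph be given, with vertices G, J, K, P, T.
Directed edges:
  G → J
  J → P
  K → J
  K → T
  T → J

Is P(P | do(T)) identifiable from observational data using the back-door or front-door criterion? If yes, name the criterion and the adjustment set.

P(P|do(T)): backdoor, adjust for {K}.

desc(T)\{T}={J,P}; candidates ⊆ {G,K}.
size 0: {}; under {} T still reaches {J,K,P} ∋ P.
{K}: T⊥P given {K} in G with T→· removed — back-door holds.
P(P|do(T)) = Σ_{K} P(P|T,K)·P(K).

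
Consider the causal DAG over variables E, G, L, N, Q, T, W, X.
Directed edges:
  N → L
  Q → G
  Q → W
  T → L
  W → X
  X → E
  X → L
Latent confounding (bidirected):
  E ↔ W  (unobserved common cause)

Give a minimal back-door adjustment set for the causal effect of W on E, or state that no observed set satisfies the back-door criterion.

desc(W)\{W}={E,L,X}; candidates ⊆ {G,N,Q,T}.
W↔E: latent back-door arc(s) into W.
size 0: {}; under {} W still reaches {E,G,Q} ∋ E.
size 1: {G}, {N}, {Q} …(+1); under {G} W still reaches {E,Q} ∋ E.
size 2: {G,N}, {G,Q}, {G,T} …(+3); under {G,N} W still reaches {E,Q} ∋ E.
W↔E cannot be blocked by any observed set — no back-door set.

W→E: no observed back-door set.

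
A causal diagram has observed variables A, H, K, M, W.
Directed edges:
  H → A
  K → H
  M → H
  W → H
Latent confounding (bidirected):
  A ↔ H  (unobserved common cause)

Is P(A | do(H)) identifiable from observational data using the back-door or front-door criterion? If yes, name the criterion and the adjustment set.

P(A|do(H)): not identifiable (no BD/FD set).

desc(H)\{H}={A}; candidates ⊆ {K,M,W}.
H↔A: latent back-door arc(s) into H.
size 0: {}; under {} H still reaches {A,K,M,W} ∋ A.
size 1: {K}, {M}, {W}; under {K} H still reaches {A,M,W} ∋ A.
size 2: {K,M}, {K,W}, {M,W}; under {K,M} H still reaches {A,W} ∋ A.
H↔A cannot be blocked by any observed set — no back-door set.
No mediator lies on a directed H→…→A path.
Neither criterion identifies P(A|do(H)) in this graph.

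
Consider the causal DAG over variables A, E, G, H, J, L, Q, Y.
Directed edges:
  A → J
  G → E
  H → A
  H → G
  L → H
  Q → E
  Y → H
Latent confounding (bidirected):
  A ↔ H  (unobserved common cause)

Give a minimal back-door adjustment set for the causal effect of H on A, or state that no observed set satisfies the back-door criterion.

H→A: no observed back-door set.

desc(H)\{H}={A,E,G,J}; candidates ⊆ {L,Q,Y}.
H↔A: latent back-door arc(s) into H.
size 0: {}; under {} H still reaches {A,J,L,Y} ∋ A.
size 1: {L}, {Q}, {Y}; under {L} H still reaches {A,J,Y} ∋ A.
size 2: {L,Q}, {L,Y}, {Q,Y}; under {L,Q} H still reaches {A,J,Y} ∋ A.
H↔A cannot be blocked by any observed set — no back-door set.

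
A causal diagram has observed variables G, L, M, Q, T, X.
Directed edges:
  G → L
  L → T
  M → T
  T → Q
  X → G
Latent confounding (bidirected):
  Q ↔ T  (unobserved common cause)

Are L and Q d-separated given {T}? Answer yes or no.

No — L and Q are d-connected given {T}.

Bayes-Ball from L | {T} reaches {G,M,Q,X}.
Q ∈ reach(L|{T}) ⇒ L ⊥̸ Q | {T}.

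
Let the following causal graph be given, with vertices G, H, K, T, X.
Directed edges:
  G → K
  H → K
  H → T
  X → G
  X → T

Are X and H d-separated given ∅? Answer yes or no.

Bayes-Ball from X | ∅ reaches {G,K,T}.
H ∉ reach(X|∅) ⇒ X ⊥ H | ∅.

Yes — X ⊥ H | ∅.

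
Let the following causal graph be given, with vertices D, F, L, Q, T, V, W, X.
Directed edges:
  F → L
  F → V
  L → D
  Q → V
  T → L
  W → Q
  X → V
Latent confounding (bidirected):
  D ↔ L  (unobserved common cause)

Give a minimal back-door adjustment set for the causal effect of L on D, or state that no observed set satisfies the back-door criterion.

L→D: no observed back-door set.

desc(L)\{L}={D}; candidates ⊆ {F,Q,T,V,W,X}.
L↔D: latent back-door arc(s) into L.
size 0: {}; under {} L still reaches {D,F,T,V} ∋ D.
size 1: {F}, {Q}, {T} …(+3); under {F} L still reaches {D,T} ∋ D.
size 2: {F,Q}, {F,T}, {F,V} …(+12); under {F,Q} L still reaches {D,T} ∋ D.
L↔D cannot be blocked by any observed set — no back-door set.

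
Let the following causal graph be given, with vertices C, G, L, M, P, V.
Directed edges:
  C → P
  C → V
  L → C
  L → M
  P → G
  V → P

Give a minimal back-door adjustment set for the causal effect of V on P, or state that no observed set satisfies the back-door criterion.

desc(V)\{V}={G,P}; candidates ⊆ {C,L,M}.
size 0: {}; under {} V still reaches {C,G,L,M,P} ∋ P.
{C}: V⊥P given {C} in G with V→· removed — back-door holds.

V→P: minimal back-door set {C}.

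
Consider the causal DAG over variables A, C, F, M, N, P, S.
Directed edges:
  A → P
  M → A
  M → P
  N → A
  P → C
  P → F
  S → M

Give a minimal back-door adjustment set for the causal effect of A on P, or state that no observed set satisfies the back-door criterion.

desc(A)\{A}={C,F,P}; candidates ⊆ {M,N,S}.
size 0: {}; under {} A still reaches {C,F,M,N,P,S} ∋ P.
{M}: A⊥P given {M} in G with A→· removed — back-door holds.

A→P: minimal back-door set {M}.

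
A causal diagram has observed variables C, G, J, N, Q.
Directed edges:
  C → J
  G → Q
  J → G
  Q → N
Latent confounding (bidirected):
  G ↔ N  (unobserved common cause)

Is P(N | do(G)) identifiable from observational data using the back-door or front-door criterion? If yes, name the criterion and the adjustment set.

desc(G)\{G}={N,Q}; candidates ⊆ {C,J}.
G↔N: latent back-door arc(s) into G.
size 0: {}; under {} G still reaches {C,J,N} ∋ N.
size 1: {C}, {J}; under {C} G still reaches {J,N} ∋ N.
size 2: {C,J}; under {C,J} G still reaches {N} ∋ N.
G↔N cannot be blocked by any observed set — no back-door set.
{Q}: (i) intercepts every directed G→N path; (ii) no back-door G→{Q}; (iii) {G} blocks every back-door {Q}→N. Front-door holds.
P(N|do(G)) = Σ_{Q} P(Q|G) Σ_{G'} P(N|Q,G')P(G').

P(N|do(G)): frontdoor, adjust for {Q}.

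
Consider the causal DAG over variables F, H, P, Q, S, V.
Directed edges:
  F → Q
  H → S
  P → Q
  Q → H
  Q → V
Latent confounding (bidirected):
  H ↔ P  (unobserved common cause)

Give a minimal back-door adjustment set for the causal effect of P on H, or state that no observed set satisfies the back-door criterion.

P→H: no observed back-door set.

desc(P)\{P}={H,Q,S,V}; candidates ⊆ {F}.
P↔H: latent back-door arc(s) into P.
size 0: {}; under {} P still reaches {H,S} ∋ H.
size 1: {F}; under {F} P still reaches {H,S} ∋ H.
P↔H cannot be blocked by any observed set — no back-door set.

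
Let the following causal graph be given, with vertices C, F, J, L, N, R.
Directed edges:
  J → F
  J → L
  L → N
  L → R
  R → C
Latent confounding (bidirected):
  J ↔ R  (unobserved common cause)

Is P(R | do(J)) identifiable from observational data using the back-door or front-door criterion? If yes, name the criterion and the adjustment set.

P(R|do(J)): frontdoor, adjust for {L}.

desc(J)\{J}={C,F,L,N,R}; candidates ⊆ {—}.
J↔R: latent back-door arc(s) into J.
size 0: {}; under {} J still reaches {C,R} ∋ R.
J↔R cannot be blocked by any observed set — no back-door set.
{L}: (i) intercepts every directed J→R path; (ii) no back-door J→{L}; (iii) {J} blocks every back-door {L}→R. Front-door holds.
P(R|do(J)) = Σ_{L} P(L|J) Σ_{J'} P(R|L,J')P(J').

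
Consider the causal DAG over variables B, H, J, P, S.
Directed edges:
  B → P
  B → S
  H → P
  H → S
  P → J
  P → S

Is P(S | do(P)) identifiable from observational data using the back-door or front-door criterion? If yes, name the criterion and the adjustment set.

P(S|do(P)): backdoor, adjust for {B, H}.

desc(P)\{P}={J,S}; candidates ⊆ {B,H}.
size 0: {}; under {} P still reaches {B,H,S} ∋ S.
size 1: {B}, {H}; under {B} P still reaches {H,S} ∋ S.
{B,H}: P⊥S given {B,H} in G with P→· removed — back-door holds.
P(S|do(P)) = Σ_{B,H} P(S|P,B,H)·P(B,H).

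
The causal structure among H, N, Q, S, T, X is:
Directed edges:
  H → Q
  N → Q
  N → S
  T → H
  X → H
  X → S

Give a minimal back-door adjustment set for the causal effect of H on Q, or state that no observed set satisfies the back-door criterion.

desc(H)\{H}={Q}; candidates ⊆ {N,S,T,X}.
∅: H⊥Q given ∅ in G with H→· removed — back-door holds.

H→Q: minimal back-door set ∅.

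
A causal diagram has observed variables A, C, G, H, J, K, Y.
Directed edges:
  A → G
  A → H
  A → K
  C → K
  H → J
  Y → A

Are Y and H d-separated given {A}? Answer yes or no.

Bayes-Ball from Y | {A} reaches ∅.
H ∉ reach(Y|{A}) ⇒ Y ⊥ H | {A}.

Yes — Y ⊥ H | {A}.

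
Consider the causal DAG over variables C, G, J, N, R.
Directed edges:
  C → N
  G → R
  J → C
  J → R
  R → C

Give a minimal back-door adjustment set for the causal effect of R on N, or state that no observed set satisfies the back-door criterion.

R→N: minimal back-door set {J}.

desc(R)\{R}={C,N}; candidates ⊆ {G,J}.
size 0: {}; under {} R still reaches {C,G,J,N} ∋ N.
{J}: R⊥N given {J} in G with R→· removed — back-door holds.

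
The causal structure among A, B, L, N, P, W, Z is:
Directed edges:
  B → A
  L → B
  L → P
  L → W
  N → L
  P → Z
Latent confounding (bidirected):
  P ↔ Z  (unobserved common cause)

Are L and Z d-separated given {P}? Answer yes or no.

Bayes-Ball from L | {P} reaches {A,B,N,W,Z}.
Z ∈ reach(L|{P}) ⇒ L ⊥̸ Z | {P}.

No — L and Z are d-connected given {P}.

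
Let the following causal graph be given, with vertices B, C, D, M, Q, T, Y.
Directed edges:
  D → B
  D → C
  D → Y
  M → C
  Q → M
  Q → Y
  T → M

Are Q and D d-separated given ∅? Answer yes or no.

Yes — Q ⊥ D | ∅.

Bayes-Ball from Q | ∅ reaches {C,M,Y}.
D ∉ reach(Q|∅) ⇒ Q ⊥ D | ∅.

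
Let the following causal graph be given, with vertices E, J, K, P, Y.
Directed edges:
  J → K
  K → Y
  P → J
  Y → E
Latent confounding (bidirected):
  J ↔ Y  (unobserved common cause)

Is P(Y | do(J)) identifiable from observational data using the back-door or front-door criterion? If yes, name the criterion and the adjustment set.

desc(J)\{J}={E,K,Y}; candidates ⊆ {P}.
J↔Y: latent back-door arc(s) into J.
size 0: {}; under {} J still reaches {E,P,Y} ∋ Y.
size 1: {P}; under {P} J still reaches {E,Y} ∋ Y.
J↔Y cannot be blocked by any observed set — no back-door set.
{K}: (i) intercepts every directed J→Y path; (ii) no back-door J→{K}; (iii) {J} blocks every back-door {K}→Y. Front-door holds.
P(Y|do(J)) = Σ_{K} P(K|J) Σ_{J'} P(Y|K,J')P(J').

P(Y|do(J)): frontdoor, adjust for {K}.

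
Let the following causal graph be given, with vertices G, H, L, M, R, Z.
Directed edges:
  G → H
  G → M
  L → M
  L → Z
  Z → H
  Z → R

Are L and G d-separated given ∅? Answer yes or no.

Yes — L ⊥ G | ∅.

Bayes-Ball from L | ∅ reaches {H,M,R,Z}.
G ∉ reach(L|∅) ⇒ L ⊥ G | ∅.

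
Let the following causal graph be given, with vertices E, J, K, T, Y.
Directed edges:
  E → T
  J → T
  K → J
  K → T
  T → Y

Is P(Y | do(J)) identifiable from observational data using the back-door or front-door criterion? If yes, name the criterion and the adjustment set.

P(Y|do(J)): backdoor, adjust for {K}.

desc(J)\{J}={T,Y}; candidates ⊆ {E,K}.
size 0: {}; under {} J still reaches {K,T,Y} ∋ Y.
{K}: J⊥Y given {K} in G with J→· removed — back-door holds.
P(Y|do(J)) = Σ_{K} P(Y|J,K)·P(K).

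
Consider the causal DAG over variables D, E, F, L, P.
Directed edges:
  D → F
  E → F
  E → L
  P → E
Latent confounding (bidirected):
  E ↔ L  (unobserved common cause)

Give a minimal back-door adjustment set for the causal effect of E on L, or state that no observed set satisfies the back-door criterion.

desc(E)\{E}={F,L}; candidates ⊆ {D,P}.
E↔L: latent back-door arc(s) into E.
size 0: {}; under {} E still reaches {L,P} ∋ L.
size 1: {D}, {P}; under {D} E still reaches {L,P} ∋ L.
size 2: {D,P}; under {D,P} E still reaches {L} ∋ L.
E↔L cannot be blocked by any observed set — no back-door set.

E→L: no observed back-door set.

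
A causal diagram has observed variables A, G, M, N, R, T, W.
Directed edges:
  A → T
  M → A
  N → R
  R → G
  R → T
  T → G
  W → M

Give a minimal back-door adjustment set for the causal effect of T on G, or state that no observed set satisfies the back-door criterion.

T→G: minimal back-door set {R}.

desc(T)\{T}={G}; candidates ⊆ {A,M,N,R,W}.
size 0: {}; under {} T still reaches {A,G,M,N,R,W} ∋ G.
{R}: T⊥G given {R} in G with T→· removed — back-door holds.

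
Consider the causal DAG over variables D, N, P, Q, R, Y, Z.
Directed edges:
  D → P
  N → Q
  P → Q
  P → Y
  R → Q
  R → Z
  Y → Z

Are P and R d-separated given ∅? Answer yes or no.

Yes — P ⊥ R | ∅.

Bayes-Ball from P | ∅ reaches {D,Q,Y,Z}.
R ∉ reach(P|∅) ⇒ P ⊥ R | ∅.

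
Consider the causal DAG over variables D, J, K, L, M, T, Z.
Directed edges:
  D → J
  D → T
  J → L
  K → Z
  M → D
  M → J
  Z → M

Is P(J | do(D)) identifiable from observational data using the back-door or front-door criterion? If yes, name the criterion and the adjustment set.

P(J|do(D)): backdoor, adjust for {M}.

desc(D)\{D}={J,L,T}; candidates ⊆ {K,M,Z}.
size 0: {}; under {} D still reaches {J,K,L,M,Z} ∋ J.
{M}: D⊥J given {M} in G with D→· removed — back-door holds.
P(J|do(D)) = Σ_{M} P(J|D,M)·P(M).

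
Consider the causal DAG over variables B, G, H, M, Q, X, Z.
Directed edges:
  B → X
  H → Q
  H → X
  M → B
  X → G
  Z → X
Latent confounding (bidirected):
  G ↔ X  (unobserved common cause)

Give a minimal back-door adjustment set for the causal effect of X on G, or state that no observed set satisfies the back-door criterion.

desc(X)\{X}={G}; candidates ⊆ {B,H,M,Q,Z}.
X↔G: latent back-door arc(s) into X.
size 0: {}; under {} X still reaches {B,G,H,M,Q,Z} ∋ G.
size 1: {B}, {H}, {M} …(+2); under {B} X still reaches {G,H,Q,Z} ∋ G.
size 2: {B,H}, {B,M}, {B,Q} …(+7); under {B,H} X still reaches {G,Z} ∋ G.
X↔G cannot be blocked by any observed set — no back-door set.

X→G: no observed back-door set.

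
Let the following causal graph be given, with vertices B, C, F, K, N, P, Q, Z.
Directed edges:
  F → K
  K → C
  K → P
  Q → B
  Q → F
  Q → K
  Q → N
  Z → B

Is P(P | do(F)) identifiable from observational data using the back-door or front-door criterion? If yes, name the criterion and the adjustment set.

P(P|do(F)): backdoor, adjust for {Q}.

desc(F)\{F}={C,K,P}; candidates ⊆ {B,N,Q,Z}.
size 0: {}; under {} F still reaches {B,C,K,N,P,Q} ∋ P.
{Q}: F⊥P given {Q} in G with F→· removed — back-door holds.
P(P|do(F)) = Σ_{Q} P(P|F,Q)·P(Q).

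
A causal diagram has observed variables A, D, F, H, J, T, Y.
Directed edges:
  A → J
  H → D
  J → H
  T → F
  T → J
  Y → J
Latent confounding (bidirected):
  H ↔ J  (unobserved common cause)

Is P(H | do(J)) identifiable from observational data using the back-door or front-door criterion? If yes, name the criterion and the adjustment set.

desc(J)\{J}={D,H}; candidates ⊆ {A,F,T,Y}.
J↔H: latent back-door arc(s) into J.
size 0: {}; under {} J still reaches {A,D,F,H,T,Y} ∋ H.
size 1: {A}, {F}, {T} …(+1); under {A} J still reaches {D,F,H,T,Y} ∋ H.
size 2: {A,F}, {A,T}, {A,Y} …(+3); under {A,F} J still reaches {D,H,T,Y} ∋ H.
J↔H cannot be blocked by any observed set — no back-door set.
No mediator lies on a directed J→…→H path.
Neither criterion identifies P(H|do(J)) in this graph.

P(H|do(J)): not identifiable (no BD/FD set).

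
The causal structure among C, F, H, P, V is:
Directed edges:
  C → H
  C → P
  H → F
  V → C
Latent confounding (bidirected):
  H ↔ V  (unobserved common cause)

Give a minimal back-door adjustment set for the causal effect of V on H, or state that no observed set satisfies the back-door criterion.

desc(V)\{V}={C,F,H,P}; candidates ⊆ {—}.
V↔H: latent back-door arc(s) into V.
size 0: {}; under {} V still reaches {F,H} ∋ H.
V↔H cannot be blocked by any observed set — no back-door set.

V→H: no observed back-door set.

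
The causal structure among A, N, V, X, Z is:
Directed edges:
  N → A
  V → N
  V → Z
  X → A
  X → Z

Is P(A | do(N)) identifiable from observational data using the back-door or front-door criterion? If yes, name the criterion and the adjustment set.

desc(N)\{N}={A}; candidates ⊆ {V,X,Z}.
∅: N⊥A given ∅ in G with N→· removed — back-door holds.
P(A|do(N)) = P(A|N) — no adjustment needed.

P(A|do(N)): backdoor, adjust for ∅.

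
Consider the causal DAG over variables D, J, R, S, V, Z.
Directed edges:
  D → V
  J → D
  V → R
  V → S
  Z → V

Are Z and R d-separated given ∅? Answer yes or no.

No — Z and R are d-connected given ∅.

Bayes-Ball from Z | ∅ reaches {R,S,V}.
R ∈ reach(Z|∅) ⇒ Z ⊥̸ R | ∅.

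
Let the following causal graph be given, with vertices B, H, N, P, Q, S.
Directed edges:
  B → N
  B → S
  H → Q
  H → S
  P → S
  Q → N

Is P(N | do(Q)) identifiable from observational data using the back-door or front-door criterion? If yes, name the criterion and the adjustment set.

P(N|do(Q)): backdoor, adjust for ∅.

desc(Q)\{Q}={N}; candidates ⊆ {B,H,P,S}.
∅: Q⊥N given ∅ in G with Q→· removed — back-door holds.
P(N|do(Q)) = P(N|Q) — no adjustment needed.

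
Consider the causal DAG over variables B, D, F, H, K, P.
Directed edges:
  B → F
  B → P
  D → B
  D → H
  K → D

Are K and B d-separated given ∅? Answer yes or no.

No — K and B are d-connected given ∅.

Bayes-Ball from K | ∅ reaches {B,D,F,H,P}.
B ∈ reach(K|∅) ⇒ K ⊥̸ B | ∅.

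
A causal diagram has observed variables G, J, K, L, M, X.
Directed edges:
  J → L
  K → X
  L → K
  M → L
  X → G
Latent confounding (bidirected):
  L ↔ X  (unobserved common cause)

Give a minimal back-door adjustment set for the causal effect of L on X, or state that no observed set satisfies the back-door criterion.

L→X: no observed back-door set.

desc(L)\{L}={G,K,X}; candidates ⊆ {J,M}.
L↔X: latent back-door arc(s) into L.
size 0: {}; under {} L still reaches {G,J,M,X} ∋ X.
size 1: {J}, {M}; under {J} L still reaches {G,M,X} ∋ X.
size 2: {J,M}; under {J,M} L still reaches {G,X} ∋ X.
L↔X cannot be blocked by any observed set — no back-door set.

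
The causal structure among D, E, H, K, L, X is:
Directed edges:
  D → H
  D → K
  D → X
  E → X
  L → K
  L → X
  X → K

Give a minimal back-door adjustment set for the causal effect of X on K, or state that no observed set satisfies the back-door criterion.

desc(X)\{X}={K}; candidates ⊆ {D,E,H,L}.
size 0: {}; under {} X still reaches {D,E,H,K,L} ∋ K.
size 1: {D}, {E}, {H} …(+1); under {D} X still reaches {E,K,L} ∋ K.
{D,L}: X⊥K given {D,L} in G with X→· removed — back-door holds.

X→K: minimal back-door set {D, L}.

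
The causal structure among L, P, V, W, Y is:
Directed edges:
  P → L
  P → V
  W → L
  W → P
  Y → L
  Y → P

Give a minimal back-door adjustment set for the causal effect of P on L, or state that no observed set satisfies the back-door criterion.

desc(P)\{P}={L,V}; candidates ⊆ {W,Y}.
size 0: {}; under {} P still reaches {L,W,Y} ∋ L.
size 1: {W}, {Y}; under {W} P still reaches {L,Y} ∋ L.
{W,Y}: P⊥L given {W,Y} in G with P→· removed — back-door holds.

P→L: minimal back-door set {W, Y}.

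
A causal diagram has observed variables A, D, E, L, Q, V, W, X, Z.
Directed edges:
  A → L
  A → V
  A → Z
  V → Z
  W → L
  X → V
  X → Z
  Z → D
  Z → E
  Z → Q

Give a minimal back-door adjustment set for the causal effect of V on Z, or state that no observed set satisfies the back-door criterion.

desc(V)\{V}={D,E,Q,Z}; candidates ⊆ {A,L,W,X}.
size 0: {}; under {} V still reaches {A,D,E,L,Q,X,Z} ∋ Z.
size 1: {A}, {L}, {W} …(+1); under {A} V still reaches {D,E,Q,X,Z} ∋ Z.
{A,X}: V⊥Z given {A,X} in G with V→· removed — back-door holds.

V→Z: minimal back-door set {A, X}.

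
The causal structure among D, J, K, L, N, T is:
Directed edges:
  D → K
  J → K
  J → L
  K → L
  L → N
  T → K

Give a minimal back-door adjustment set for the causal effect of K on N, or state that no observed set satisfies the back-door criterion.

desc(K)\{K}={L,N}; candidates ⊆ {D,J,T}.
size 0: {}; under {} K still reaches {D,J,L,N,T} ∋ N.
{J}: K⊥N given {J} in G with K→· removed — back-door holds.

K→N: minimal back-door set {J}.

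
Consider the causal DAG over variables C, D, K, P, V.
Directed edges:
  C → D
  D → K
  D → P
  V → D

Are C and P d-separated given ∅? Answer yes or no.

No — C and P are d-connected given ∅.

Bayes-Ball from C | ∅ reaches {D,K,P}.
P ∈ reach(C|∅) ⇒ C ⊥̸ P | ∅.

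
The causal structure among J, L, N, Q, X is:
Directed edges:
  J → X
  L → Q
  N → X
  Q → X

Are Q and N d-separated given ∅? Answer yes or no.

Yes — Q ⊥ N | ∅.

Bayes-Ball from Q | ∅ reaches {L,X}.
N ∉ reach(Q|∅) ⇒ Q ⊥ N | ∅.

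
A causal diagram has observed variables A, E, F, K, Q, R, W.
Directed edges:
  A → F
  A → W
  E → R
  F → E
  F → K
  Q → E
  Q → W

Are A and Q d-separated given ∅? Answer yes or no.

Bayes-Ball from A | ∅ reaches {E,F,K,R,W}.
Q ∉ reach(A|∅) ⇒ A ⊥ Q | ∅.

Yes — A ⊥ Q | ∅.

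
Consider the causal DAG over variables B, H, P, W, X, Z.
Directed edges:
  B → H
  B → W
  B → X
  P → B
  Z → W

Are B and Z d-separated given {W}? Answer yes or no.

Bayes-Ball from B | {W} reaches {H,P,X,Z}.
Z ∈ reach(B|{W}) ⇒ B ⊥̸ Z | {W}.

No — B and Z are d-connected given {W}.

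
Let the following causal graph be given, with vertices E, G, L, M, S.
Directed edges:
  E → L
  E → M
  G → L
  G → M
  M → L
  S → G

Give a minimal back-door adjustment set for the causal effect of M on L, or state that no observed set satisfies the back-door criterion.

desc(M)\{M}={L}; candidates ⊆ {E,G,S}.
size 0: {}; under {} M still reaches {E,G,L,S} ∋ L.
size 1: {E}, {G}, {S}; under {E} M still reaches {G,L,S} ∋ L.
{E,G}: M⊥L given {E,G} in G with M→· removed — back-door holds.

M→L: minimal back-door set {E, G}.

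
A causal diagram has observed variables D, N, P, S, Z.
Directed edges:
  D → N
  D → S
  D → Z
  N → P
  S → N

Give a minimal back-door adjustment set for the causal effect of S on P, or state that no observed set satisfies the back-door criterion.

desc(S)\{S}={N,P}; candidates ⊆ {D,Z}.
size 0: {}; under {} S still reaches {D,N,P,Z} ∋ P.
{D}: S⊥P given {D} in G with S→· removed — back-door holds.

S→P: minimal back-door set {D}.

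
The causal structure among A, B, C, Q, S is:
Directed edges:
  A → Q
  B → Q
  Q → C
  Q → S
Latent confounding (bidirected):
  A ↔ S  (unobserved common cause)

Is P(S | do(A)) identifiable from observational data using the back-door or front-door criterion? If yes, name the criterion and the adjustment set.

desc(A)\{A}={C,Q,S}; candidates ⊆ {B}.
A↔S: latent back-door arc(s) into A.
size 0: {}; under {} A still reaches {S} ∋ S.
size 1: {B}; under {B} A still reaches {S} ∋ S.
A↔S cannot be blocked by any observed set — no back-door set.
{Q}: (i) intercepts every directed A→S path; (ii) no back-door A→{Q}; (iii) {A} blocks every back-door {Q}→S. Front-door holds.
P(S|do(A)) = Σ_{Q} P(Q|A) Σ_{A'} P(S|Q,A')P(A').

P(S|do(A)): frontdoor, adjust for {Q}.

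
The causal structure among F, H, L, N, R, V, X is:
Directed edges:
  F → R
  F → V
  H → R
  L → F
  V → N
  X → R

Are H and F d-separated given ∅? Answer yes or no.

Yes — H ⊥ F | ∅.

Bayes-Ball from H | ∅ reaches {R}.
F ∉ reach(H|∅) ⇒ H ⊥ F | ∅.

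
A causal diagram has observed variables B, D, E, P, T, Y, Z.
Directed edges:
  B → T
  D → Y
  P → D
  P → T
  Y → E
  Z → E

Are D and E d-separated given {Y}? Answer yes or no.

Yes — D ⊥ E | {Y}.

Bayes-Ball from D | {Y} reaches {P,T}.
E ∉ reach(D|{Y}) ⇒ D ⊥ E | {Y}.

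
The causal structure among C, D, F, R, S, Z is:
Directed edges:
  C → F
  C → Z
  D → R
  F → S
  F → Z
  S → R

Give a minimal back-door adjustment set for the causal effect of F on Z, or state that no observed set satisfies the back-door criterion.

F→Z: minimal back-door set {C}.

desc(F)\{F}={R,S,Z}; candidates ⊆ {C,D}.
size 0: {}; under {} F still reaches {C,Z} ∋ Z.
{C}: F⊥Z given {C} in G with F→· removed — back-door holds.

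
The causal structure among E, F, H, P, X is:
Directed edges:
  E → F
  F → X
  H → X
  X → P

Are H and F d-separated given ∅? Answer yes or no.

Yes — H ⊥ F | ∅.

Bayes-Ball from H | ∅ reaches {P,X}.
F ∉ reach(H|∅) ⇒ H ⊥ F | ∅.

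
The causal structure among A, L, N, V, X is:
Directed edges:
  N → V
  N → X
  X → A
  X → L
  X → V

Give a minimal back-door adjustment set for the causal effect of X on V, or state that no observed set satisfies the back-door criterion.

desc(X)\{X}={A,L,V}; candidates ⊆ {N}.
size 0: {}; under {} X still reaches {N,V} ∋ V.
{N}: X⊥V given {N} in G with X→· removed — back-door holds.

X→V: minimal back-door set {N}.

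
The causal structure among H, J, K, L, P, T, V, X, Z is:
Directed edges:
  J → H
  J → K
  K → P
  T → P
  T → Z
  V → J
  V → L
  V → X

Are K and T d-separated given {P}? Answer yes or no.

Bayes-Ball from K | {P} reaches {H,J,L,T,V,X,Z}.
T ∈ reach(K|{P}) ⇒ K ⊥̸ T | {P}.

No — K and T are d-connected given {P}.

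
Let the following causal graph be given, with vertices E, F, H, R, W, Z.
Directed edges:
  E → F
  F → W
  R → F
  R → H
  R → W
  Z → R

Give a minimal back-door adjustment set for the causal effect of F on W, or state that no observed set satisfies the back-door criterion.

desc(F)\{F}={W}; candidates ⊆ {E,H,R,Z}.
size 0: {}; under {} F still reaches {E,H,R,W,Z} ∋ W.
{R}: F⊥W given {R} in G with F→· removed — back-door holds.

F→W: minimal back-door set {R}.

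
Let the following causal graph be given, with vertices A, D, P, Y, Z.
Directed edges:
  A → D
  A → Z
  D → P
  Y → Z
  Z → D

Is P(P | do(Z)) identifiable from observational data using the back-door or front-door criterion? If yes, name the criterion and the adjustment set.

desc(Z)\{Z}={D,P}; candidates ⊆ {A,Y}.
size 0: {}; under {} Z still reaches {A,D,P,Y} ∋ P.
{A}: Z⊥P given {A} in G with Z→· removed — back-door holds.
P(P|do(Z)) = Σ_{A} P(P|Z,A)·P(A).

P(P|do(Z)): backdoor, adjust for {A}.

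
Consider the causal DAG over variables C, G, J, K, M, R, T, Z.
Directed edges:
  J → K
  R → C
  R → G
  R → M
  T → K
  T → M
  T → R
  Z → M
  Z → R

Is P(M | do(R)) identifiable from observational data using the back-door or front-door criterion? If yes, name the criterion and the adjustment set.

P(M|do(R)): backdoor, adjust for {T, Z}.

desc(R)\{R}={C,G,M}; candidates ⊆ {J,K,T,Z}.
size 0: {}; under {} R still reaches {K,M,T,Z} ∋ M.
size 1: {J}, {K}, {T} …(+1); under {J} R still reaches {K,M,T,Z} ∋ M.
{T,Z}: R⊥M given {T,Z} in G with R→· removed — back-door holds.
P(M|do(R)) = Σ_{T,Z} P(M|R,T,Z)·P(T,Z).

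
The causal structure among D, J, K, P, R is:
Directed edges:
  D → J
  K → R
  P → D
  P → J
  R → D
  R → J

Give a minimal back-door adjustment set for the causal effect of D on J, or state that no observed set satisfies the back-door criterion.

D→J: minimal back-door set {P, R}.

desc(D)\{D}={J}; candidates ⊆ {K,P,R}.
size 0: {}; under {} D still reaches {J,K,P,R} ∋ J.
size 1: {K}, {P}, {R}; under {K} D still reaches {J,P,R} ∋ J.
{P,R}: D⊥J given {P,R} in G with D→· removed — back-door holds.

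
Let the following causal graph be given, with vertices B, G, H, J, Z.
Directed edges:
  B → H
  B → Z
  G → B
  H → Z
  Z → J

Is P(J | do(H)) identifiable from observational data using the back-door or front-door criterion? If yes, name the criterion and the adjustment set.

desc(H)\{H}={J,Z}; candidates ⊆ {B,G}.
size 0: {}; under {} H still reaches {B,G,J,Z} ∋ J.
{B}: H⊥J given {B} in G with H→· removed — back-door holds.
P(J|do(H)) = Σ_{B} P(J|H,B)·P(B).

P(J|do(H)): backdoor, adjust for {B}.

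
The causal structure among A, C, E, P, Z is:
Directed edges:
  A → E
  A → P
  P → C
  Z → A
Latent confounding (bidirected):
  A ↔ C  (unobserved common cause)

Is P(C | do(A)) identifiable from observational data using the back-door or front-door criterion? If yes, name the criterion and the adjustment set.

desc(A)\{A}={C,E,P}; candidates ⊆ {Z}.
A↔C: latent back-door arc(s) into A.
size 0: {}; under {} A still reaches {C,Z} ∋ C.
size 1: {Z}; under {Z} A still reaches {C} ∋ C.
A↔C cannot be blocked by any observed set — no back-door set.
{P}: (i) intercepts every directed A→C path; (ii) no back-door A→{P}; (iii) {A} blocks every back-door {P}→C. Front-door holds.
P(C|do(A)) = Σ_{P} P(P|A) Σ_{A'} P(C|P,A')P(A').

P(C|do(A)): frontdoor, adjust for {P}.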